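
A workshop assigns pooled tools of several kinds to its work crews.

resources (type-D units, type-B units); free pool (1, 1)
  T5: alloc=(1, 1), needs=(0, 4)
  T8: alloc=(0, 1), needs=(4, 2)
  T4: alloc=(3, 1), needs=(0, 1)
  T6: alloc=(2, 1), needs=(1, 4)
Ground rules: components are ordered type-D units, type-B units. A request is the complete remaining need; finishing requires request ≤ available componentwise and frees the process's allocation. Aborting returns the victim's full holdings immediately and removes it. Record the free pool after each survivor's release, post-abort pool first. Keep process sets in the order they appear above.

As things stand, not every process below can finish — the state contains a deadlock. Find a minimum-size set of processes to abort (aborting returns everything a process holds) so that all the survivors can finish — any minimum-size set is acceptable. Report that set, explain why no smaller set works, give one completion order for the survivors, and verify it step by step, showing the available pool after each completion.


The answer: abort T5.
Key observation: aborting T5 returns (1, 1), and T6 — hopeless before — runs at step 3 with the returned capacity in the pool.
No smaller set exists: with zero aborts the deadlock remains.
Survivors finish in the order: T4, T8, T6. Step-by-step check (pool after the aborts first):
  pool = (2, 2)
  run T4 (needs (0, 1), free (2, 2)); after release of (3, 1) the pool is (5, 3)
  run T8 (needs (4, 2), free (5, 3)); after release of (0, 1) the pool is (5, 4)
  run T6 (needs (1, 4), free (5, 4)); after release of (2, 1) the pool is (7, 5)


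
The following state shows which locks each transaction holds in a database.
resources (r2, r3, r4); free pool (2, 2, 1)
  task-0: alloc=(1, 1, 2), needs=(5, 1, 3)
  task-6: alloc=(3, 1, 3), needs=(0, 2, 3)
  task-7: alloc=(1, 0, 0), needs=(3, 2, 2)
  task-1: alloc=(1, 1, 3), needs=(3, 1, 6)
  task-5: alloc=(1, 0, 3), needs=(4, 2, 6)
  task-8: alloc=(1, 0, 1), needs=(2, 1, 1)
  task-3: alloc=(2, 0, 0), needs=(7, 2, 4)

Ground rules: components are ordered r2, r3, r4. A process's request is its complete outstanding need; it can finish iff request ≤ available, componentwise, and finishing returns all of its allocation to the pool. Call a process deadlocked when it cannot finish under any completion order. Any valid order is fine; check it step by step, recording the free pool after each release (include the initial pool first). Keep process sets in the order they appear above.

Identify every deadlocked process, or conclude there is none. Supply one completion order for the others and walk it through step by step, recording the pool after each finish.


The deadlocked set is task-0, task-6, task-1, task-5 and task-3.
Key observation: the pool after task-8, task-7 is (4, 2, 2); every surviving request exceeds it in r4, so progress ends there.
A valid finishing order for the others: task-8, task-7. Step-by-step check:
  pool = (2, 2, 1)
  task-8 needs (2, 1, 1) <= (2, 2, 1) -> finishes; pool += (1, 0, 1) = (3, 2, 2)
  task-7 needs (3, 2, 2) <= (3, 2, 2) -> finishes; pool += (1, 0, 0) = (4, 2, 2)
The stuck group stays short no matter what:
  task-0 still needs (5, 1, 3) but only (4, 2, 2) is free — short on r2 and r4
  task-6 still needs (0, 2, 3) but only (4, 2, 2) is free — short on r4
  task-1 still needs (3, 1, 6) but only (4, 2, 2) is free — short on r4
  task-5 still needs (4, 2, 6) but only (4, 2, 2) is free — short on r4
  task-3 still needs (7, 2, 4) but only (4, 2, 2) is free — short on r2 and r4


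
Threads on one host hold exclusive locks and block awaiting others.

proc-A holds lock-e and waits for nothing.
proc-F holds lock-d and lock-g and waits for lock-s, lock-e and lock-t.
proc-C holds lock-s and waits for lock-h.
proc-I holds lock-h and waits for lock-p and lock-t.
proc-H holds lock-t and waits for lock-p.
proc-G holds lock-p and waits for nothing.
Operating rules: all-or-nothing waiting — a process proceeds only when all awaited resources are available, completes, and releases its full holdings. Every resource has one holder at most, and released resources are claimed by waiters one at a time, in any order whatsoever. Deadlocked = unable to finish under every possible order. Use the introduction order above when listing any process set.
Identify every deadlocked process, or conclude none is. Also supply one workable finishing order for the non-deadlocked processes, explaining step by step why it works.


The deadlocked set is empty.
Key observation: the waits form no ring: some process can always run, and its releases unblock the others one by one.
A valid finishing order for the others: proc-A, proc-G, proc-H, proc-I, proc-C, proc-F.
Walking it through:
  proc-A: no waits; runs immediately, freeing lock-e
  proc-G: no waits; runs immediately, freeing lock-p
  proc-H waits on lock-p — all released -> runs and releases lock-t
  proc-I waits on lock-p and lock-t — all released -> runs and releases lock-h
  proc-C waits on lock-h — all released -> runs and releases lock-s
  proc-F waits on lock-s, lock-e and lock-t — all released -> runs and releases lock-d and lock-g


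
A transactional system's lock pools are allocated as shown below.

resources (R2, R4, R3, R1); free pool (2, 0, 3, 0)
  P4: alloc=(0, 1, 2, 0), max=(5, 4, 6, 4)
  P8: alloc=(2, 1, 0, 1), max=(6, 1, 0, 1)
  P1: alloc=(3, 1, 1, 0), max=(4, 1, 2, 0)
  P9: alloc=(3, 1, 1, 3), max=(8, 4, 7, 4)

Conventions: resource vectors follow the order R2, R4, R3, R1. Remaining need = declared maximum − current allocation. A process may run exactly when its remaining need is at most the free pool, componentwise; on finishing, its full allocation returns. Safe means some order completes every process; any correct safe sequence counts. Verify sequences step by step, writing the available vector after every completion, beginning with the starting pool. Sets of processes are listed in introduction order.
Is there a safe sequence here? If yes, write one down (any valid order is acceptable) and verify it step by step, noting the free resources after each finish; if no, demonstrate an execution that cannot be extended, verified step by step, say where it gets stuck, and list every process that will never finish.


UNSAFE.
Key observation: R4 is the bottleneck — with P1, P8 done the pool holds (7, 2, 4, 1), short of every remaining need.
The run P1, P8 cannot be extended any further. Walking it through:
  pool = (2, 0, 3, 0)
  run P1 (needs (1, 0, 1, 0), free (2, 0, 3, 0)); after release of (3, 1, 1, 0) the pool is (5, 1, 4, 0)
  run P8 (needs (4, 0, 0, 0), free (5, 1, 4, 0)); after release of (2, 1, 0, 1) the pool is (7, 2, 4, 1)
  P4 cannot run: need (5, 3, 4, 4) vs free (7, 2, 4, 1) (insufficient R4 and R1)
  P9 cannot run: need (5, 3, 6, 1) vs free (7, 2, 4, 1) (insufficient R4 and R3)
Permanently blocked: P4 and P9.


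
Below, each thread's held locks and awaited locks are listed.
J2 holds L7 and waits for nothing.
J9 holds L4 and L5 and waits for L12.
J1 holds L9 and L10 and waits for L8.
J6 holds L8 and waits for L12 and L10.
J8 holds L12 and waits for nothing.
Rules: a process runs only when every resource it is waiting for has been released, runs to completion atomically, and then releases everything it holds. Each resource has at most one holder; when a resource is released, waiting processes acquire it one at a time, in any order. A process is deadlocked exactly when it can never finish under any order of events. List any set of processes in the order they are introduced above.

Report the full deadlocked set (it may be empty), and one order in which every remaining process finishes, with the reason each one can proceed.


Deadlocked set: J1 and J6.
Key observation: the loop J1 -> J6 -> J1 blocks itself forever; no other process is dragged down with it.
One completion order for the rest: J8, J9, J2.
Check, step by step:
  J8: no waits; runs immediately, freeing L12
  run J9 (all its waits — L12 — are resolved); releases L4 and L5
  J2: no waits; runs immediately, freeing L7


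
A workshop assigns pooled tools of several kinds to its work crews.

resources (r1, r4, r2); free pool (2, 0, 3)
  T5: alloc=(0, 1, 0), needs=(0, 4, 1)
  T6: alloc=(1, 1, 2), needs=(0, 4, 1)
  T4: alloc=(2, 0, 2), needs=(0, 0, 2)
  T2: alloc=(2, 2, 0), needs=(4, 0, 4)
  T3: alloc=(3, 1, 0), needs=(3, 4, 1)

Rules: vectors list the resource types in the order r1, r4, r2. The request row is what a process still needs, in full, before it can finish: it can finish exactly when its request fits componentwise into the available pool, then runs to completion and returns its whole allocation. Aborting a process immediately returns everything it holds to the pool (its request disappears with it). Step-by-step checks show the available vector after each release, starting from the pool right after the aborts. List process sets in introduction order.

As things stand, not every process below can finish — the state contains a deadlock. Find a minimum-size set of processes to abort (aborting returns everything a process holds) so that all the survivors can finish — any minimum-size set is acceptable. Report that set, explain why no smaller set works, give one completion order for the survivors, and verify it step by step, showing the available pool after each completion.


Abort T6 and T3.
Key observation: T5 was stuck for good until T6 and T3 gave back (4, 2, 2); in the order shown it finishes at step 3.
No one abort is enough; case by case: T5 alone leaves T6 blocked (short on r4); T6 alone leaves T5 blocked (short on r4); T4 alone leaves T5 blocked (short on r4); T2 alone leaves T5 blocked (short on r4); T3 alone leaves T5 blocked (short on r4).
The survivors complete as T4, T2, T5. Walking it through (starting from the post-abort pool):
  pool = (6, 2, 5)
  T4: need (0, 0, 2) fits (6, 2, 5); releases (2, 0, 2), pool now (8, 2, 7)
  T2: need (4, 0, 4) fits (8, 2, 7); releases (2, 2, 0), pool now (10, 4, 7)
  T5: need (0, 4, 1) fits (10, 4, 7); releases (0, 1, 0), pool now (10, 5, 7)


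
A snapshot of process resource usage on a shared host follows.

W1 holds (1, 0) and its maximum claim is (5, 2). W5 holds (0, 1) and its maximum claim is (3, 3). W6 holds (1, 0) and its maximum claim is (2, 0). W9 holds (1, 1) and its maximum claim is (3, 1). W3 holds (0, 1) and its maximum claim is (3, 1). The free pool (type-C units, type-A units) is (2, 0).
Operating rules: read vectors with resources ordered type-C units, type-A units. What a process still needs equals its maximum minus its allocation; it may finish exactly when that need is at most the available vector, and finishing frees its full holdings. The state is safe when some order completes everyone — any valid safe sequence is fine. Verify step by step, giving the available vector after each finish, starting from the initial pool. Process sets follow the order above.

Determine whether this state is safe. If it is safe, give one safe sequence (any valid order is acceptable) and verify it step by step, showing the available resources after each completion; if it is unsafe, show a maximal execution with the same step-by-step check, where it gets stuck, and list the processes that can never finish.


SAFE, for example via the order W6, W9, W3, W5, W1.
Key observation: reading the order forward, W5 is the first process whose need (3, 2) meets the free pool (4, 2) exactly on a resource it requests.
Verifying each step:
  pool = (2, 0)
  W6 needs (1, 0) <= (2, 0) -> finishes; pool += (1, 0) = (3, 0)
  W9 needs (2, 0) <= (3, 0) -> finishes; pool += (1, 1) = (4, 1)
  W3 needs (3, 0) <= (4, 1) -> finishes; pool += (0, 1) = (4, 2)
  W5 needs (3, 2) <= (4, 2) -> finishes; pool += (0, 1) = (4, 3)
  W1 needs (4, 2) <= (4, 3) -> finishes; pool += (1, 0) = (5, 3)


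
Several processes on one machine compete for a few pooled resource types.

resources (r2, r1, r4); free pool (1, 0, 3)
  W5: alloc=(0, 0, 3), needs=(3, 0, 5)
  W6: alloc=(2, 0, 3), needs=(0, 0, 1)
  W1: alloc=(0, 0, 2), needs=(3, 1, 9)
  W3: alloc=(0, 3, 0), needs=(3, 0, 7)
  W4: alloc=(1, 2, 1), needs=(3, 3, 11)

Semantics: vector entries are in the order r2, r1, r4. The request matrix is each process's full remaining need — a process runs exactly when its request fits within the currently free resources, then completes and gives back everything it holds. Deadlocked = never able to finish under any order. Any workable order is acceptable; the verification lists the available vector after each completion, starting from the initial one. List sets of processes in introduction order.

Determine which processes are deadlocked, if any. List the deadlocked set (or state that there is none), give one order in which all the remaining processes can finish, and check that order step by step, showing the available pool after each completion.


The deadlocked set is empty.
Key observation: the pool covers W6 at once, and every later process fits after earlier releases.
One completion order for the rest: W6, W5, W3, W1, W4. Walking it through:
  pool = (1, 0, 3)
  W6: need (0, 0, 1) fits (1, 0, 3); releases (2, 0, 3), pool now (3, 0, 6)
  W5: need (3, 0, 5) fits (3, 0, 6); releases (0, 0, 3), pool now (3, 0, 9)
  W3: need (3, 0, 7) fits (3, 0, 9); releases (0, 3, 0), pool now (3, 3, 9)
  W1: need (3, 1, 9) fits (3, 3, 9); releases (0, 0, 2), pool now (3, 3, 11)
  W4: need (3, 3, 11) fits (3, 3, 11); releases (1, 2, 1), pool now (4, 5, 12)


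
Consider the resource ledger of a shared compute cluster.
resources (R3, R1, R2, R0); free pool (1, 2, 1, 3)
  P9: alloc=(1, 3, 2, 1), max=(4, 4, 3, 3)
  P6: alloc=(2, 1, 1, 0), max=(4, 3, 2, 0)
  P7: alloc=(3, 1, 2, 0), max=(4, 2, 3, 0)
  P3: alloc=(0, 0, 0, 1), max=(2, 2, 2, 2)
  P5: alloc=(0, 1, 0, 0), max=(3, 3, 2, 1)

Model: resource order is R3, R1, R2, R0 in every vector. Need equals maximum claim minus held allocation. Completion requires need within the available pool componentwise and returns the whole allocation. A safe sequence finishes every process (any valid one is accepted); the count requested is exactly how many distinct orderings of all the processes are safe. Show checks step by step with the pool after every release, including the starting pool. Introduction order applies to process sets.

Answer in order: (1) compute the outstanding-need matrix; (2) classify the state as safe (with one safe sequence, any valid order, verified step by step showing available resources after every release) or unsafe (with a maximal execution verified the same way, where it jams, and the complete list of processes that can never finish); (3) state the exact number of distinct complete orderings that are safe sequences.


(1) Remaining need (order R3, R1, R2, R0):
  P9: (3, 1, 1, 2)
  P6: (2, 2, 1, 0)
  P7: (1, 1, 1, 0)
  P3: (2, 2, 2, 1)
  P5: (3, 2, 2, 1)
(2) The state is SAFE; one workable sequence: P7, P6, P5, P3, P9.
Key observation: the first exact fit in this order is P7 — it needs (1, 1, 1, 0) with (1, 2, 1, 3) free, meeting a requested resource to the last unit.
Step-by-step check:
  pool = (1, 2, 1, 3)
  run P7 (needs (1, 1, 1, 0), free (1, 2, 1, 3)); after release of (3, 1, 2, 0) the pool is (4, 3, 3, 3)
  run P6 (needs (2, 2, 1, 0), free (4, 3, 3, 3)); after release of (2, 1, 1, 0) the pool is (6, 4, 4, 3)
  run P5 (needs (3, 2, 2, 1), free (6, 4, 4, 3)); after release of (0, 1, 0, 0) the pool is (6, 5, 4, 3)
  run P3 (needs (2, 2, 2, 1), free (6, 5, 4, 3)); after release of (0, 0, 0, 1) the pool is (6, 5, 4, 4)
  run P9 (needs (3, 1, 1, 2), free (6, 5, 4, 4)); after release of (1, 3, 2, 1) the pool is (7, 8, 6, 5)
(3) The exact count: 24 of the possible complete orderings are safe sequences.


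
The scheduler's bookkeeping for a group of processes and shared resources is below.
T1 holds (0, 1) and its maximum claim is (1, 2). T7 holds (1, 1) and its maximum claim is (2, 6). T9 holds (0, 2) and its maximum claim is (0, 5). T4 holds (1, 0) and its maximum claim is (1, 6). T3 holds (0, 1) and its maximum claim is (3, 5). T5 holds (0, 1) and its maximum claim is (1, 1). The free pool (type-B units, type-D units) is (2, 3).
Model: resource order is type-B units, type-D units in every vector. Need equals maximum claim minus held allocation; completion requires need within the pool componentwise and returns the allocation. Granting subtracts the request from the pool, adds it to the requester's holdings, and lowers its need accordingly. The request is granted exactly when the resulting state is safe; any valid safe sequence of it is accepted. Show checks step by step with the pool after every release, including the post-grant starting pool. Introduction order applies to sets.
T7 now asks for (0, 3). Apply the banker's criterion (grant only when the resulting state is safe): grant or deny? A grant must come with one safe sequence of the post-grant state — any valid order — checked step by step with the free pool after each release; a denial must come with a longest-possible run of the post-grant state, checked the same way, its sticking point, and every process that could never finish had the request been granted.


GRANT: granting preserves safety; a valid post-grant sequence is T5, T1, T7, T4, T3, T9.
Key observation: after the grant the pool drops to (2, 0), which still lets T5 finish first and unwind the rest.
Step-by-step check of the post-grant state:
  pool = (2, 0)
  T5 needs (1, 0) <= (2, 0) -> finishes; pool += (0, 1) = (2, 1)
  T1 needs (1, 1) <= (2, 1) -> finishes; pool += (0, 1) = (2, 2)
  T7 needs (1, 2) <= (2, 2) -> finishes; pool += (1, 4) = (3, 6)
  T4 needs (0, 6) <= (3, 6) -> finishes; pool += (1, 0) = (4, 6)
  T3 needs (3, 4) <= (4, 6) -> finishes; pool += (0, 1) = (4, 7)
  T9 needs (0, 3) <= (4, 7) -> finishes; pool += (0, 2) = (4, 9)


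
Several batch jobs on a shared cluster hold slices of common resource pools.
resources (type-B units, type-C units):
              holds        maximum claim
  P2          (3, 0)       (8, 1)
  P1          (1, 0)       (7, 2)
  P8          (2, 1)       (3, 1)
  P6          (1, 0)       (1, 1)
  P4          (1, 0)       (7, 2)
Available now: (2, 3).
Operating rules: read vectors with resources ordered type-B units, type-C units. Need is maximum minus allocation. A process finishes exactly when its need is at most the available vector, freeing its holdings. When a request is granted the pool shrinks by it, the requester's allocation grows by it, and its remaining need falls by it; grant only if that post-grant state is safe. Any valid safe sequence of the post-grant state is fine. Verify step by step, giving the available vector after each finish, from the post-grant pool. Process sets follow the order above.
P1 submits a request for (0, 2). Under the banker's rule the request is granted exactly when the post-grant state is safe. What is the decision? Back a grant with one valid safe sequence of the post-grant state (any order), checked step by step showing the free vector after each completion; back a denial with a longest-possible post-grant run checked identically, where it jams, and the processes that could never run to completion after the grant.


GRANT: granting preserves safety; a valid post-grant sequence is P6, P8, P2, P4, P1.
Key observation: (2, 1) free after granting still covers P6 first, and each release covers the next.
Check on the post-grant state, step by step:
  pool = (2, 1)
  run P6 (needs (0, 1), free (2, 1)); after release of (1, 0) the pool is (3, 1)
  run P8 (needs (1, 0), free (3, 1)); after release of (2, 1) the pool is (5, 2)
  run P2 (needs (5, 1), free (5, 2)); after release of (3, 0) the pool is (8, 2)
  run P4 (needs (6, 2), free (8, 2)); after release of (1, 0) the pool is (9, 2)
  run P1 (needs (6, 0), free (9, 2)); after release of (1, 2) the pool is (10, 4)


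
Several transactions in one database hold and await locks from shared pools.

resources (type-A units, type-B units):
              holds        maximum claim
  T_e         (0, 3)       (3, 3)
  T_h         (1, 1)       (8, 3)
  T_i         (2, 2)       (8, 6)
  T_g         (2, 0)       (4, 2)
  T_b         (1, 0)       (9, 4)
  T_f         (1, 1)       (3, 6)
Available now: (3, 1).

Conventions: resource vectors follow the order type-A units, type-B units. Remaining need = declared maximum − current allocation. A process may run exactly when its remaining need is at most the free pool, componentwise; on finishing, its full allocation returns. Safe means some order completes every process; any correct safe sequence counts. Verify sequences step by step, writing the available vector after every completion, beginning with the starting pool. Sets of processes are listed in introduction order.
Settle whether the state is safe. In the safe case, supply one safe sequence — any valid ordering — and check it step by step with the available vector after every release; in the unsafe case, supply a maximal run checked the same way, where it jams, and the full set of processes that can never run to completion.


UNSAFE.
Key observation: after T_e, T_g the pool peaks at (5, 4), and each blocked process is short somewhere: T_h on type-A units; T_i on type-A units; T_b on type-A units; T_f on type-B units.
The run T_e, T_g cannot be extended any further. Step-by-step check:
  pool = (3, 1)
  T_e needs (3, 0) <= (3, 1) -> finishes; pool += (0, 3) = (3, 4)
  T_g needs (2, 2) <= (3, 4) -> finishes; pool += (2, 0) = (5, 4)
  blocked: T_h wants (7, 2), pool (5, 4) — not enough type-A units
  blocked: T_i wants (6, 4), pool (5, 4) — not enough type-A units
  blocked: T_b wants (8, 4), pool (5, 4) — not enough type-A units
  blocked: T_f wants (2, 5), pool (5, 4) — not enough type-B units
Permanently blocked: T_h, T_i, T_b and T_f.


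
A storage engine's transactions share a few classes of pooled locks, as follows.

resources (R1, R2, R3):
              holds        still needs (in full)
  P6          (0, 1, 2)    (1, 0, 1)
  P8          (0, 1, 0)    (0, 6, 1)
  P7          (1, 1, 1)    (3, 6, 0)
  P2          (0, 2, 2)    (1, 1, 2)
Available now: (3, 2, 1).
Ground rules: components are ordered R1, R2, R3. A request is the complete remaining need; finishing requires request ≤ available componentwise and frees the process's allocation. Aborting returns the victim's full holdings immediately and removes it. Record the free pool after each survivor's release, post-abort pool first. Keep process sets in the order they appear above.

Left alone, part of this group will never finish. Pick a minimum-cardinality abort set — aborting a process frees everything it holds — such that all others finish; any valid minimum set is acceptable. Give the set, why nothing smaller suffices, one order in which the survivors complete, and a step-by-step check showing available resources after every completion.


Abort P7.
Key observation: aborting P7 returns (1, 1, 1), and P8 — hopeless before — runs at step 3 with the returned capacity in the pool.
Why nothing smaller works: aborting no one leaves the state deadlocked as given.
The survivors complete as P2, P6, P8. Walking it through (starting from the post-abort pool):
  pool = (4, 3, 2)
  run P2 (needs (1, 1, 2), free (4, 3, 2)); after release of (0, 2, 2) the pool is (4, 5, 4)
  run P6 (needs (1, 0, 1), free (4, 5, 4)); after release of (0, 1, 2) the pool is (4, 6, 6)
  run P8 (needs (0, 6, 1), free (4, 6, 6)); after release of (0, 1, 0) the pool is (4, 7, 6)


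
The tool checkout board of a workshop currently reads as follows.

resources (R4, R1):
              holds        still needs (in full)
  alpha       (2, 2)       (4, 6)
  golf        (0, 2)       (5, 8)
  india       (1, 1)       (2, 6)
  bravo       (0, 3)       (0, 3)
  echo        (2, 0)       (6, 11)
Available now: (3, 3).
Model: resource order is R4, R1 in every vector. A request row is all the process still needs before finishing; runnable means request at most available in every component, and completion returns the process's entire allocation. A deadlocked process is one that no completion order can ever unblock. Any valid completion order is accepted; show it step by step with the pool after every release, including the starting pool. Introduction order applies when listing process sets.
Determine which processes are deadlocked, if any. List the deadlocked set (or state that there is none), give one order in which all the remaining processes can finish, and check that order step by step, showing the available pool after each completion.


No process is deadlocked.
Key observation: the pool covers bravo at once, and every later process fits after earlier releases.
A valid finishing order for the others: bravo, india, alpha, golf, echo. Verifying each step:
  pool = (3, 3)
  bravo needs (0, 3) <= (3, 3) -> finishes; pool += (0, 3) = (3, 6)
  india needs (2, 6) <= (3, 6) -> finishes; pool += (1, 1) = (4, 7)
  alpha needs (4, 6) <= (4, 7) -> finishes; pool += (2, 2) = (6, 9)
  golf needs (5, 8) <= (6, 9) -> finishes; pool += (0, 2) = (6, 11)
  echo needs (6, 11) <= (6, 11) -> finishes; pool += (2, 0) = (8, 11)


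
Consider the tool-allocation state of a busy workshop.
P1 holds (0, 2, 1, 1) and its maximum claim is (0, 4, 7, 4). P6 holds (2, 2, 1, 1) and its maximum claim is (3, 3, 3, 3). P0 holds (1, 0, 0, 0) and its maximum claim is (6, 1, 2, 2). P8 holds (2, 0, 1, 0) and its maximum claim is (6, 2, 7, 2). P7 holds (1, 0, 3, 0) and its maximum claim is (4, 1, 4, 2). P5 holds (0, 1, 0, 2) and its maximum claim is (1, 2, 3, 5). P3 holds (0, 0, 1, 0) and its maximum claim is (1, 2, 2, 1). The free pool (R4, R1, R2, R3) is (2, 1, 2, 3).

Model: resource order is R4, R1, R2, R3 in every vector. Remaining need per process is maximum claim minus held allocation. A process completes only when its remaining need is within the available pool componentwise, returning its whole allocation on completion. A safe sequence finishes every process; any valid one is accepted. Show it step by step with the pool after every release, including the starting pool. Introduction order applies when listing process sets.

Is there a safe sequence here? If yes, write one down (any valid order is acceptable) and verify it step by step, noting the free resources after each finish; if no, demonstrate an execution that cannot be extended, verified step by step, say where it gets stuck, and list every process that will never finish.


The state is SAFE; one workable sequence: P6, P7, P5, P3, P0, P8, P1.
Key observation: reading the order forward, P6 is the first process whose need (1, 1, 2, 2) meets the free pool (2, 1, 2, 3) exactly on a resource it requests.
Verifying each step:
  pool = (2, 1, 2, 3)
  P6 needs (1, 1, 2, 2) <= (2, 1, 2, 3) -> finishes; pool += (2, 2, 1, 1) = (4, 3, 3, 4)
  P7 needs (3, 1, 1, 2) <= (4, 3, 3, 4) -> finishes; pool += (1, 0, 3, 0) = (5, 3, 6, 4)
  P5 needs (1, 1, 3, 3) <= (5, 3, 6, 4) -> finishes; pool += (0, 1, 0, 2) = (5, 4, 6, 6)
  P3 needs (1, 2, 1, 1) <= (5, 4, 6, 6) -> finishes; pool += (0, 0, 1, 0) = (5, 4, 7, 6)
  P0 needs (5, 1, 2, 2) <= (5, 4, 7, 6) -> finishes; pool += (1, 0, 0, 0) = (6, 4, 7, 6)
  P8 needs (4, 2, 6, 2) <= (6, 4, 7, 6) -> finishes; pool += (2, 0, 1, 0) = (8, 4, 8, 6)
  P1 needs (0, 2, 6, 3) <= (8, 4, 8, 6) -> finishes; pool += (0, 2, 1, 1) = (8, 6, 9, 7)


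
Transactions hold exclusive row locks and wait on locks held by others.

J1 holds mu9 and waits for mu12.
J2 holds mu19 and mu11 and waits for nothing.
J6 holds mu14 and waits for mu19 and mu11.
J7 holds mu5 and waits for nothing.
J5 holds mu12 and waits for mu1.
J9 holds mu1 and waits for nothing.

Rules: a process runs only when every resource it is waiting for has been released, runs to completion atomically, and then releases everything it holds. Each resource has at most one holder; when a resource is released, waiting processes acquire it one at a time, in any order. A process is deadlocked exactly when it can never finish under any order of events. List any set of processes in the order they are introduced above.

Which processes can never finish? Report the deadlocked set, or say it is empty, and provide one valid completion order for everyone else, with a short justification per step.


No process is deadlocked.
Key observation: although several processes wait, no cycle exists — each chain bottoms out at a free runner.
One completion order for the rest: J9, J2, J6, J5, J7, J1.
Walking it through:
  J9 waits on nothing -> runs at once and releases mu1
  J2 waits on nothing -> runs at once and releases mu19 and mu11
  J6 waits on mu19 and mu11 — all released -> runs and releases mu14
  J5 waits on mu1 — all released -> runs and releases mu12
  J7 waits on nothing -> runs at once and releases mu5
  J1 waits on mu12 — all released -> runs and releases mu9


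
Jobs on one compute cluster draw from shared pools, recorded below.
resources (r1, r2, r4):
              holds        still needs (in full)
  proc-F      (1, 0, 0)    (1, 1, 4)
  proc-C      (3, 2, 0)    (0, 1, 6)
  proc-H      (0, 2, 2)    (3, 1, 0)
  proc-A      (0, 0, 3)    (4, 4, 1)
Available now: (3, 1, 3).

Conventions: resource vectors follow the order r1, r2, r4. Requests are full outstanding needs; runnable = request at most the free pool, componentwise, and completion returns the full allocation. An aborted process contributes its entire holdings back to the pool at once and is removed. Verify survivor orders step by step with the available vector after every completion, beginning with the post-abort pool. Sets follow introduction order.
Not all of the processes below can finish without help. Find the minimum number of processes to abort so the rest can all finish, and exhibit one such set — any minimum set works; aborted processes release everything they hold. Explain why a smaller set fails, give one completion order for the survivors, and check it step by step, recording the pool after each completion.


Minimum abort set: proc-A.
Key observation: proc-C had no path to completion before; after the abort of proc-A ((0, 0, 3) returned), step 1 is where it fits.
Minimality: the empty abort set fails — the state is deadlocked as it stands.
Survivors finish in the order: proc-C, proc-H, proc-F. Walking it through (pool after the aborts first):
  pool = (3, 1, 6)
  proc-C: need (0, 1, 6) fits (3, 1, 6); releases (3, 2, 0), pool now (6, 3, 6)
  proc-H: need (3, 1, 0) fits (6, 3, 6); releases (0, 2, 2), pool now (6, 5, 8)
  proc-F: need (1, 1, 4) fits (6, 5, 8); releases (1, 0, 0), pool now (7, 5, 8)


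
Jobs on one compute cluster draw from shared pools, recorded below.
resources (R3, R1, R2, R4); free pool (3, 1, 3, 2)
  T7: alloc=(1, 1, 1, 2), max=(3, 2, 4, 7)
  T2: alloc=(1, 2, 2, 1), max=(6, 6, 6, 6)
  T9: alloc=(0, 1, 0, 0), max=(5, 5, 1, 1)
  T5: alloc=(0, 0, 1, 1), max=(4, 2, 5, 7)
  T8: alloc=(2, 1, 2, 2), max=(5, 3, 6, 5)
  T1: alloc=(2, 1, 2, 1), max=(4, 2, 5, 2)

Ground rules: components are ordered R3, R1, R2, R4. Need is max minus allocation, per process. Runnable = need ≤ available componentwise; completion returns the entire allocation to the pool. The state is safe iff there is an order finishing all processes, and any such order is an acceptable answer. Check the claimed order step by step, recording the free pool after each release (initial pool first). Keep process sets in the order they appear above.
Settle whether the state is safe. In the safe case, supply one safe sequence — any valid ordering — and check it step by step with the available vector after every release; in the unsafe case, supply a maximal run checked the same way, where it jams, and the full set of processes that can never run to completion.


The state is SAFE; one workable sequence: T1, T8, T7, T5, T9, T2.
Key observation: the first exact fit in this order is T1 — it needs (2, 1, 3, 1) with (3, 1, 3, 2) free, meeting a requested resource to the last unit.
Verifying each step:
  pool = (3, 1, 3, 2)
  run T1 (needs (2, 1, 3, 1), free (3, 1, 3, 2)); after release of (2, 1, 2, 1) the pool is (5, 2, 5, 3)
  run T8 (needs (3, 2, 4, 3), free (5, 2, 5, 3)); after release of (2, 1, 2, 2) the pool is (7, 3, 7, 5)
  run T7 (needs (2, 1, 3, 5), free (7, 3, 7, 5)); after release of (1, 1, 1, 2) the pool is (8, 4, 8, 7)
  run T5 (needs (4, 2, 4, 6), free (8, 4, 8, 7)); after release of (0, 0, 1, 1) the pool is (8, 4, 9, 8)
  run T9 (needs (5, 4, 1, 1), free (8, 4, 9, 8)); after release of (0, 1, 0, 0) the pool is (8, 5, 9, 8)
  run T2 (needs (5, 4, 4, 5), free (8, 5, 9, 8)); after release of (1, 2, 2, 1) the pool is (9, 7, 11, 9)


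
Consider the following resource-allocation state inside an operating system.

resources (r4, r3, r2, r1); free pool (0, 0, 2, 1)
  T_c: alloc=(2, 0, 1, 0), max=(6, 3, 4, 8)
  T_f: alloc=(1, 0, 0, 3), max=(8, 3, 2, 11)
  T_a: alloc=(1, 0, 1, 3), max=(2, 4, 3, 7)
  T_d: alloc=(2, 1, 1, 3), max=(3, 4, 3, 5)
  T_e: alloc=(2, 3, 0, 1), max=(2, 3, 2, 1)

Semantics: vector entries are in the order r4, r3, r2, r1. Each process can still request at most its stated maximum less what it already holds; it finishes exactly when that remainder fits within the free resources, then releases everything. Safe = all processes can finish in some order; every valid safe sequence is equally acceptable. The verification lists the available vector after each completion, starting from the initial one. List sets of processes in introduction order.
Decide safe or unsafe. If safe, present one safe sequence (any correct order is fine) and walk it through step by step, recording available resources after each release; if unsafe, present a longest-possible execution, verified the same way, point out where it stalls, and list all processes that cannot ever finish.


SAFE. One safe sequence: T_e, T_d, T_a, T_c, T_f.
Key observation: the order's first zero-slack moment is T_e ((0, 0, 2, 0) needed, (0, 0, 2, 1) free — a requested resource with nothing to spare).
Check, step by step:
  pool = (0, 0, 2, 1)
  run T_e (needs (0, 0, 2, 0), free (0, 0, 2, 1)); after release of (2, 3, 0, 1) the pool is (2, 3, 2, 2)
  run T_d (needs (1, 3, 2, 2), free (2, 3, 2, 2)); after release of (2, 1, 1, 3) the pool is (4, 4, 3, 5)
  run T_a (needs (1, 4, 2, 4), free (4, 4, 3, 5)); after release of (1, 0, 1, 3) the pool is (5, 4, 4, 8)
  run T_c (needs (4, 3, 3, 8), free (5, 4, 4, 8)); after release of (2, 0, 1, 0) the pool is (7, 4, 5, 8)
  run T_f (needs (7, 3, 2, 8), free (7, 4, 5, 8)); after release of (1, 0, 0, 3) the pool is (8, 4, 5, 11)


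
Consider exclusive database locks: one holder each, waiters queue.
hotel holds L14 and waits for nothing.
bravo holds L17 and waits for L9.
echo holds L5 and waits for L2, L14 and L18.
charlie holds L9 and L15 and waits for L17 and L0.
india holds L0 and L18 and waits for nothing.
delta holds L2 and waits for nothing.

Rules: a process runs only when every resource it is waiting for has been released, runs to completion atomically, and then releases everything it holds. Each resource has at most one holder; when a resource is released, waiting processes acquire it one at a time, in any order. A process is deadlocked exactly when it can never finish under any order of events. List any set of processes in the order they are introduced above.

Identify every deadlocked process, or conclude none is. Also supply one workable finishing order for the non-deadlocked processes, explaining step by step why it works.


Deadlocked set: bravo and charlie.
Key observation: nobody on the ring bravo -> charlie -> bravo can start until another member finishes, which never happens; no other process is dragged down with it.
The rest can finish in the order delta, india, hotel, echo.
Check, step by step:
  run delta (it waits on nothing); releases L2
  run india (it waits on nothing); releases L0 and L18
  run hotel (it waits on nothing); releases L14
  echo: everything it awaited (L2, L14 and L18) is free; runs, freeing L5


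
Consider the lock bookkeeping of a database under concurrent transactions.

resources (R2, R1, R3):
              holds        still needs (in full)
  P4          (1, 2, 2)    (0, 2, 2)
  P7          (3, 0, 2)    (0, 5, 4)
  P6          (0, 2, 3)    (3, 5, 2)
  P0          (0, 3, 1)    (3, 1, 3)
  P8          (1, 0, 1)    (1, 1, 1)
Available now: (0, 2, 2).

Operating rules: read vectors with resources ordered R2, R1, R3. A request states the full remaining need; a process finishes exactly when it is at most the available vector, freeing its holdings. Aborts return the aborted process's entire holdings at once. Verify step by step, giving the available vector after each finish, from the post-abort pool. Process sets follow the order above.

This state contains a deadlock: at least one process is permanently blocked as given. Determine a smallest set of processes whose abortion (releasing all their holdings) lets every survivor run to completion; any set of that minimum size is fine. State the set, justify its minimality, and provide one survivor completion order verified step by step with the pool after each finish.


The answer: abort P6.
Key observation: P7 was stuck for good until P6 gave back (0, 2, 3); in the order shown it finishes at step 3.
No smaller set exists: with zero aborts the deadlock remains.
Survivors finish in the order: P4, P8, P7, P0. Check, step by step (pool after the aborts first):
  pool = (0, 4, 5)
  P4 needs (0, 2, 2) <= (0, 4, 5) -> finishes; pool += (1, 2, 2) = (1, 6, 7)
  P8 needs (1, 1, 1) <= (1, 6, 7) -> finishes; pool += (1, 0, 1) = (2, 6, 8)
  P7 needs (0, 5, 4) <= (2, 6, 8) -> finishes; pool += (3, 0, 2) = (5, 6, 10)
  P0 needs (3, 1, 3) <= (5, 6, 10) -> finishes; pool += (0, 3, 1) = (5, 9, 11)


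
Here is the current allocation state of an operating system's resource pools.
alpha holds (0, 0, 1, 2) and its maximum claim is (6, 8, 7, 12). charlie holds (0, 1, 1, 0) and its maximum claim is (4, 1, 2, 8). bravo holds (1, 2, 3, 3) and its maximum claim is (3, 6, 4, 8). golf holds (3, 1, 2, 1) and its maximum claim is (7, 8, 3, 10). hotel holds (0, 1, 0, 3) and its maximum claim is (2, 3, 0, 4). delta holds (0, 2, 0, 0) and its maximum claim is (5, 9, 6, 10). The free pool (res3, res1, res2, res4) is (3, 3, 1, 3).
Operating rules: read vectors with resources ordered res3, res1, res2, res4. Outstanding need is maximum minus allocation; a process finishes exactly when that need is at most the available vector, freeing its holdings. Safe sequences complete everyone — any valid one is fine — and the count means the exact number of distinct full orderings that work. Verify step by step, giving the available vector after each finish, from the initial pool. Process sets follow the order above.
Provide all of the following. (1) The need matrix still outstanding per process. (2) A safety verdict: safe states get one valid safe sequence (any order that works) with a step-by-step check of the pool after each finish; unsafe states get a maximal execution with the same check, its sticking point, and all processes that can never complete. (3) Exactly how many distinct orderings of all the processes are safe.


(1) Remaining need (order res3, res1, res2, res4):
  alpha: (6, 8, 6, 10)
  charlie: (4, 0, 1, 8)
  bravo: (2, 4, 1, 5)
  golf: (4, 7, 1, 9)
  hotel: (2, 2, 0, 1)
  delta: (5, 7, 6, 10)
(2) SAFE, for example via the order hotel, bravo, charlie, golf, delta, alpha.
Key observation: at bravo the run first touches a limit — (2, 4, 1, 5) against (3, 4, 1, 6), exact on a resource it actually requests.
Verifying each step:
  pool = (3, 3, 1, 3)
  run hotel (needs (2, 2, 0, 1), free (3, 3, 1, 3)); after release of (0, 1, 0, 3) the pool is (3, 4, 1, 6)
  run bravo (needs (2, 4, 1, 5), free (3, 4, 1, 6)); after release of (1, 2, 3, 3) the pool is (4, 6, 4, 9)
  run charlie (needs (4, 0, 1, 8), free (4, 6, 4, 9)); after release of (0, 1, 1, 0) the pool is (4, 7, 5, 9)
  run golf (needs (4, 7, 1, 9), free (4, 7, 5, 9)); after release of (3, 1, 2, 1) the pool is (7, 8, 7, 10)
  run delta (needs (5, 7, 6, 10), free (7, 8, 7, 10)); after release of (0, 2, 0, 0) the pool is (7, 10, 7, 10)
  run alpha (needs (6, 8, 6, 10), free (7, 10, 7, 10)); after release of (0, 0, 1, 2) the pool is (7, 10, 8, 12)
(3) Precisely 2 of the possible complete orderings are safe sequences.


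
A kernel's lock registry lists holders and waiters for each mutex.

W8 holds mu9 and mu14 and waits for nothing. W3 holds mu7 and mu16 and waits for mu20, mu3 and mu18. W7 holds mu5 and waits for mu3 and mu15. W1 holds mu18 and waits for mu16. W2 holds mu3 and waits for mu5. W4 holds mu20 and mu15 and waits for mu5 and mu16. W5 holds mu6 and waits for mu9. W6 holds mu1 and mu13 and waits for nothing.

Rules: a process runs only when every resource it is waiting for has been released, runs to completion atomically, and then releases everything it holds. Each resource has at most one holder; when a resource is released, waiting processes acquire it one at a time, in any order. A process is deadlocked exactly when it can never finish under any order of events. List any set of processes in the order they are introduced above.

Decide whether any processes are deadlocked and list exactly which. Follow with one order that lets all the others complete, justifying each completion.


Deadlocked: W3, W7, W1, W2 and W4.
Key observation: the wait chain closes on itself along W3 -> W1 -> W3; W7, W2 and W4 are caught in further circular waits.
The rest can finish in the order W8, W6, W5.
Walking it through:
  W8 waits on nothing -> runs at once and releases mu9 and mu14
  W6 waits on nothing -> runs at once and releases mu1 and mu13
  W5 waits on mu9 — all released -> runs and releases mu6
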